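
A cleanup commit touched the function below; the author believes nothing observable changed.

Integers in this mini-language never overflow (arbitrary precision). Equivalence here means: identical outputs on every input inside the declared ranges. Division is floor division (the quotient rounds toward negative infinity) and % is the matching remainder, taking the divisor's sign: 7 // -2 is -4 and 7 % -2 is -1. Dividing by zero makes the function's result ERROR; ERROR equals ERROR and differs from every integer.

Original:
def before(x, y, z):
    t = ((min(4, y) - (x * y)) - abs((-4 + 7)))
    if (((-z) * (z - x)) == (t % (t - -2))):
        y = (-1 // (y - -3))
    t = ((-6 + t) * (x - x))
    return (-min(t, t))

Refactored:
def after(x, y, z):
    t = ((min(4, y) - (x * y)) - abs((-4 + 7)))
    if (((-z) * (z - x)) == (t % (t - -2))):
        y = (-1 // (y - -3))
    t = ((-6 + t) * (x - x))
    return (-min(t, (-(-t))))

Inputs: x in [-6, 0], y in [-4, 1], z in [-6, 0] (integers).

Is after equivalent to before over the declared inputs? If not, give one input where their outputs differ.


Side by side, the visible changes include: same computation, different form.
Spot check at x=-5, y=-2, z=-1 — before: t = -15; (((-z) * (z - x)) == (t % (t - -2))) -> false; t = 0; return 0. after: t = -15; (((-z) * (z - x)) == (t % (t - -2))) -> false; t = 0; return 0. Both give 0.
Sweeping the whole domain (294 inputs) finds no disagreement.
verdict: equivalent


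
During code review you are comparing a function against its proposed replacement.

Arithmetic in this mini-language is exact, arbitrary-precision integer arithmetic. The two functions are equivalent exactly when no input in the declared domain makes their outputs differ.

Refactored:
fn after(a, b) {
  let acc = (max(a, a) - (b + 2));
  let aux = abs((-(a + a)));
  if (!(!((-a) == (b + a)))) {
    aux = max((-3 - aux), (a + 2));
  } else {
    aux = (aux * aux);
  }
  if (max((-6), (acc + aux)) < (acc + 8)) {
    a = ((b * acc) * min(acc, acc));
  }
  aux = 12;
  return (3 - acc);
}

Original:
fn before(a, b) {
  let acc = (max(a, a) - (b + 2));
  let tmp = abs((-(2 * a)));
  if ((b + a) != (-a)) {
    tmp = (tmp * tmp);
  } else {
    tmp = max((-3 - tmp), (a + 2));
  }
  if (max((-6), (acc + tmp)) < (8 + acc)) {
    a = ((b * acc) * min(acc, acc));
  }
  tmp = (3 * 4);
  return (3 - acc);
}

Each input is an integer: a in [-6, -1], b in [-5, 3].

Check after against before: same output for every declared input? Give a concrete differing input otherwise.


Changes here: boolean connective usage differs, arithmetic usage differs, local variable names differ, comparison usage differs, constant usage differs; the full 54-point sweep finds no disagreement.
verdict: equivalent


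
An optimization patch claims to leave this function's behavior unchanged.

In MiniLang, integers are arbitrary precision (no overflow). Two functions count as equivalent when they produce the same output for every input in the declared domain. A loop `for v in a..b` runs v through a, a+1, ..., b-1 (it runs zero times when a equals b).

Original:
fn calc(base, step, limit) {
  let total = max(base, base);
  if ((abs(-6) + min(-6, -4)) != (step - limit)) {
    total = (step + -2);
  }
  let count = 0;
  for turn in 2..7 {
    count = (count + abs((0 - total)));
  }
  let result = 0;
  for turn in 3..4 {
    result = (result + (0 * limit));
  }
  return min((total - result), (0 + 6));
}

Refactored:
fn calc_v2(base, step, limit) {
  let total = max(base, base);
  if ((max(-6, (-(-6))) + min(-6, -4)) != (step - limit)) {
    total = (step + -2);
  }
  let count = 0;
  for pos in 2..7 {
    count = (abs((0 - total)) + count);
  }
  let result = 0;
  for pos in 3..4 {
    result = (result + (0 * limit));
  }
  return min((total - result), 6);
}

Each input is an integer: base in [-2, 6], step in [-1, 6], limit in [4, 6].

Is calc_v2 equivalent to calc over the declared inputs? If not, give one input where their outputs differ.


Changes here: arithmetic usage differs; local variable names differ; constant usage differs; min/max/abs usage differs; the full 216-point sweep finds no disagreement.
verdict: equivalent


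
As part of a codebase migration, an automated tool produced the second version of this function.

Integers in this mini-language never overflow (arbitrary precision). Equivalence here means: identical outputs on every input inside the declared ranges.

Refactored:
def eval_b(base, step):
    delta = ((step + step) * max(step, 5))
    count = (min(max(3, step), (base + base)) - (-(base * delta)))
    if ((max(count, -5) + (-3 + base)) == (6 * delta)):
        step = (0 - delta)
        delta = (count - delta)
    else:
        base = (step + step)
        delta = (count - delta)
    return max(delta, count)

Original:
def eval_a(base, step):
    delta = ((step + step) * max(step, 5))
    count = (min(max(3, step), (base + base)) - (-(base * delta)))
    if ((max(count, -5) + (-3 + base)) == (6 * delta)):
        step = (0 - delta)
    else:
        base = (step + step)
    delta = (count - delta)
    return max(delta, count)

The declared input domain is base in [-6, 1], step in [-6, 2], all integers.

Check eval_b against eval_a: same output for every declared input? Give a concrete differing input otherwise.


Behavior is preserved: although statement counts differ, arithmetic usage differs, the outputs never diverge.
As a probe, take base=-1, step=-1: eval_a runs delta := -10 | count := 8 | ((max(count, -5) + (-3 + base)) == (6 * delta)): false | base := -2 | delta := 18 | result 18; eval_b runs delta := -10 | count := 8 | ((max(count, -5) + (-3 + base)) == (6 * delta)): false | base := -2 | delta := 18 | result 18; both end at 18.
Every one of the 72 inputs gives matching results.
verdict: equivalent


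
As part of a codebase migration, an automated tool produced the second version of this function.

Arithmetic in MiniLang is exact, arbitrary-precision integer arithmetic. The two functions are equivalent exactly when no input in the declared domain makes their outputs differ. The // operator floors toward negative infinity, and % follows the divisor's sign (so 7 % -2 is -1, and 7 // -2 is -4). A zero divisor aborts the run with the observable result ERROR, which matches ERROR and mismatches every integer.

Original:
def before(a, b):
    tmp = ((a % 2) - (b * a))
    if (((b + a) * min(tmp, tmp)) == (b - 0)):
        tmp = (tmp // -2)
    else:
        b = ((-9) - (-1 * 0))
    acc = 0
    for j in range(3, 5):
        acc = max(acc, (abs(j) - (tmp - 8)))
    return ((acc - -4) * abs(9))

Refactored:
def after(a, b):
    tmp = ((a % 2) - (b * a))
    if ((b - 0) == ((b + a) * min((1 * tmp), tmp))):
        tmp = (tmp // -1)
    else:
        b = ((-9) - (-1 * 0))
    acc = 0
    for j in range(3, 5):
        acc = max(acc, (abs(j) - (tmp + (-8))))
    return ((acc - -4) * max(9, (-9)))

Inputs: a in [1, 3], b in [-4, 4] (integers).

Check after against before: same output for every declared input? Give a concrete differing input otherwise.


Equivalent. The suspicious edit (`-2` became `-1`) never changes the result for any input inside the declared domain.
An exhaustive pass over the 27 declared inputs shows identical outputs.
One worked example (a=3, b=-4) — before: tmp becomes 13; next (((b + a) * min(tmp, tmp)) == (b - 0)) evaluates to false; next b becomes -9; next acc becomes 0; next at j=3:; next acc becomes 0; next at j=4:; next acc becomes 0; next final value 36; after: tmp becomes 13; next ((b - 0) == ((b + a) * min((1 * tmp), tmp))) evaluates to false; next b becomes -9; next acc becomes 0; next at j=3:; next acc becomes 0; next at j=4:; next acc becomes 0; next final value 36; agreement on 36.
verdict: equivalent


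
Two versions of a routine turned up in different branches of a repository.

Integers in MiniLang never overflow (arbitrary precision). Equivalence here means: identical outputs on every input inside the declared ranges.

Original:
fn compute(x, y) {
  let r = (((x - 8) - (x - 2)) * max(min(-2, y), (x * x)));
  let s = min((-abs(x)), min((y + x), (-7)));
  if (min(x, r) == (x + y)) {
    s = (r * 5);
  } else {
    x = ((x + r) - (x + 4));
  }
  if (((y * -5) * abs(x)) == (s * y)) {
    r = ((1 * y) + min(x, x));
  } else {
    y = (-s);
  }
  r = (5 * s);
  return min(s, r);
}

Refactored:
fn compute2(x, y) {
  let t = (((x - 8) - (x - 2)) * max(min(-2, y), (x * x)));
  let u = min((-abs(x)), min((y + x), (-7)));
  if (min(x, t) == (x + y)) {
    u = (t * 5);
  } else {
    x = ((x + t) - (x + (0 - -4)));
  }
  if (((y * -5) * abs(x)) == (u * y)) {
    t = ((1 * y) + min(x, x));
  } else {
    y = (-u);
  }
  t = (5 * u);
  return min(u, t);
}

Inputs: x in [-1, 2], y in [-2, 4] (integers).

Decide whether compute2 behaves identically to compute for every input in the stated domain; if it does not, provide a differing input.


This is a faithful refactor — local variable names differ, arithmetic usage differs, constant usage differs, but the computed results match everywhere.
One worked example (x=0, y=2) — compute: r becomes 0; next s becomes -7; next (min(x, r) == (x + y)) evaluates to false; next x becomes -4; next (((y * -5) * abs(x)) == (s * y)) evaluates to false; next y becomes 7; next r becomes -35; next final value -35; compute2: t becomes 0; next u becomes -7; next (min(x, t) == (x + y)) evaluates to false; next x becomes -4; next (((y * -5) * abs(x)) == (u * y)) evaluates to false; next y becomes 7; next t becomes -35; next final value -35; agreement on -35.
An exhaustive pass over the 28 declared inputs shows identical outputs.
verdict: equivalent


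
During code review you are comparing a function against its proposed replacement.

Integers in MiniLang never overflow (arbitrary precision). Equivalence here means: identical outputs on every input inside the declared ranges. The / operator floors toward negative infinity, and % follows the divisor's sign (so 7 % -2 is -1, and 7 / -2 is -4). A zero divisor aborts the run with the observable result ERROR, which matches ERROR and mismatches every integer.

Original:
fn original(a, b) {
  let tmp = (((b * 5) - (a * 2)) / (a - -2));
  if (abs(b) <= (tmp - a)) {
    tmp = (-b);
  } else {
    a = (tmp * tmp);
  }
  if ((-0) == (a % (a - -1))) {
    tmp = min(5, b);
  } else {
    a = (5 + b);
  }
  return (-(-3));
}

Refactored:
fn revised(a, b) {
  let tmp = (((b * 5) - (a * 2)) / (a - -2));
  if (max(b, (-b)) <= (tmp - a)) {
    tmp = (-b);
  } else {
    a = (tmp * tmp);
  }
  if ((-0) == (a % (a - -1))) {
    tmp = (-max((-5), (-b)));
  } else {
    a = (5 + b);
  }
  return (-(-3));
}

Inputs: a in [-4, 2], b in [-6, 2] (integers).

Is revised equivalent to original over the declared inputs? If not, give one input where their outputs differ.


Comparing the listings, the differences include: min/max/abs usage differs.
Tracing a=-1, b=-1: original: tmp := -3 | (abs(b) <= (tmp - a)): false | a := 9 | ((-0) == (a % (a - -1))): false | a := 4 | result 3 | revised: tmp := -3 | (max(b, (-b)) <= (tmp - a)): false | a := 9 | ((-0) == (a % (a - -1))): false | a := 4 | result 3 — matching result 3.
Across all 63 domain points the two functions coincide.
verdict: equivalent


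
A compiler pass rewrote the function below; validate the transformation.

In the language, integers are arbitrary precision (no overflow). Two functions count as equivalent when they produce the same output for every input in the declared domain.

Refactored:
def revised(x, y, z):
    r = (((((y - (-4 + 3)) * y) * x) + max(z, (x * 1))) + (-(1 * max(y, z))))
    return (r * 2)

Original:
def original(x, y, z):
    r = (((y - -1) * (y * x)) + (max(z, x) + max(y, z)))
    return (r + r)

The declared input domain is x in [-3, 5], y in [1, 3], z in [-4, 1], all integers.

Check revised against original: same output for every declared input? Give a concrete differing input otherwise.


Try x=-3, y=1, z=-4.
original: r becomes -8; next final value -16
revised: r becomes -10; next final value -20
-16 vs -20 — the two versions disagree here.
verdict: not equivalent; witness: x=-3, y=1, z=-4


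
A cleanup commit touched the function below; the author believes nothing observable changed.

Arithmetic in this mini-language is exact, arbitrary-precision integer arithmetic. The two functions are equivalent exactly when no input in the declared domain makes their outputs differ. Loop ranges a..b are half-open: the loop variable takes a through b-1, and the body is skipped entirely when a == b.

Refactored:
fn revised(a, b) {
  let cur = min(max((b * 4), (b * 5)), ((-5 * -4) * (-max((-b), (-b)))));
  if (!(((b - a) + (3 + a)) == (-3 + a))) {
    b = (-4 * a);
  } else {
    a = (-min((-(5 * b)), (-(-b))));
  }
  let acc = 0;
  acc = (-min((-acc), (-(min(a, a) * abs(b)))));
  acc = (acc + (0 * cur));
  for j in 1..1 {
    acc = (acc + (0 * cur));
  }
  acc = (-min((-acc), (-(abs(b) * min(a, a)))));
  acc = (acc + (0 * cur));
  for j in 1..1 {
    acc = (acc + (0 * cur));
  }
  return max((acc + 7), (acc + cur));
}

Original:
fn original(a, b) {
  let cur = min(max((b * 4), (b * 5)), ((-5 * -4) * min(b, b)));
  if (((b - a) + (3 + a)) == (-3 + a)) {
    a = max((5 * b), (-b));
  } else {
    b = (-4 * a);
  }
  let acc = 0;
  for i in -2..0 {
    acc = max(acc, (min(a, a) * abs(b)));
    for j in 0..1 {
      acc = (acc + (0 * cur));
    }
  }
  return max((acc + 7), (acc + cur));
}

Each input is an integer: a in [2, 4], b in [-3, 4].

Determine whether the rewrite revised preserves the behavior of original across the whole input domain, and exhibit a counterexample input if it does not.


Although constant usage differs; and arithmetic usage differs; and boolean connective usage differs; and statement counts differ; and local variable names differ; and loop structure differs; and min/max/abs usage differs, 24/24 inputs agree.
verdict: equivalent


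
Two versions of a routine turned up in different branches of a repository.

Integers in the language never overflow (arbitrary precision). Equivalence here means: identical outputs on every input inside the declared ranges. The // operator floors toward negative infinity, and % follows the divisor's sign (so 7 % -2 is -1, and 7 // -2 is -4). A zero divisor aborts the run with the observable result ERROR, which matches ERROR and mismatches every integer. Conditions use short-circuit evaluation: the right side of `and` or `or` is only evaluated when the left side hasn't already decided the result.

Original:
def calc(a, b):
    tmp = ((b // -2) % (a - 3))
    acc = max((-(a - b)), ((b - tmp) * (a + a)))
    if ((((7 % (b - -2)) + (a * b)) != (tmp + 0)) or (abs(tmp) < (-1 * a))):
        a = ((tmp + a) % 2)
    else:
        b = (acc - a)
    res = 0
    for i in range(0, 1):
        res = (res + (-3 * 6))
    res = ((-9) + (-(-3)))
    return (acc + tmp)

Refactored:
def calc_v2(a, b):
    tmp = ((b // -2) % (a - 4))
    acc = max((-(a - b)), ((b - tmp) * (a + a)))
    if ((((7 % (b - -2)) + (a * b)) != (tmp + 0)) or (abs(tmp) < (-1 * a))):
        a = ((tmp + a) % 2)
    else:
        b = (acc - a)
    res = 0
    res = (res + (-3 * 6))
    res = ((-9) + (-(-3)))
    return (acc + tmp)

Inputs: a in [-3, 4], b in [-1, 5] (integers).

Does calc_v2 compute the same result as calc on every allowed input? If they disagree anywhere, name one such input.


Evaluate both at a=0, b=5.
calc: tmp becomes 0; next acc becomes 5; next ((((7 % (b - -2)) + (a * b)) != (tmp + 0)) or (abs(tmp) < (-1 * a))) evaluates to false; next b becomes 5; next res becomes 0; next at i=0:; next res becomes -18; next res becomes -6; next final value 5
calc_v2: tmp becomes -3; next acc becomes 5; next ((((7 % (b - -2)) + (a * b)) != (tmp + 0)) or (abs(tmp) < (-1 * a))) evaluates to true; next a becomes 1; next res becomes 0; next res becomes -18; next res becomes -6; next final value 2
5 against 2: the behavior changed.
verdict: not equivalent; witness: a=0, b=5


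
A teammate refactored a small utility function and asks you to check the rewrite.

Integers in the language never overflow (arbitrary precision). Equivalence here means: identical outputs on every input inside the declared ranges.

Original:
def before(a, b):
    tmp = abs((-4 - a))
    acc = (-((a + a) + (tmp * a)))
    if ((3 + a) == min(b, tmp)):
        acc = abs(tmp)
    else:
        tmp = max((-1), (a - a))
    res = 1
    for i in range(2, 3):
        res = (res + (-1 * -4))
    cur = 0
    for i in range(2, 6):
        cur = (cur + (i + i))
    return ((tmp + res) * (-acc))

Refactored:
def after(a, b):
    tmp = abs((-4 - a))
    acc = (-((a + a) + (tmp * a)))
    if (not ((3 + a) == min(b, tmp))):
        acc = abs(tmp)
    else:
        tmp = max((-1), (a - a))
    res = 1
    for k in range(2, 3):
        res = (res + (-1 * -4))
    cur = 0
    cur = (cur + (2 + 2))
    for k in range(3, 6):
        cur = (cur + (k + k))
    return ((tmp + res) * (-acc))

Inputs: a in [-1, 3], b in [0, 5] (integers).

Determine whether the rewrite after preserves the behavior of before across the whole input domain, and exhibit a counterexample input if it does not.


There is a counterexample at a=-1, b=0: -25 on one side, -24 on the other.
before: tmp=3, then acc=5, then ((3 + a) == min(b, tmp)) is false, then tmp=0, then res=1, then (i=2), then res=5, then cur=0, then (i=2), then cur=4, then (i=3), then cur=10, then (i=4), then cur=18, then (i=5), then cur=28, then returns -25
after: tmp=3, then acc=5, then (not ((3 + a) == min(b, tmp))) is true, then acc=3, then res=1, then (k=2), then res=5, then cur=0, then cur=4, then (k=3), then cur=10, then (k=4), then cur=18, then (k=5), then cur=28, then returns -24
verdict: not equivalent; witness: a=-1, b=0


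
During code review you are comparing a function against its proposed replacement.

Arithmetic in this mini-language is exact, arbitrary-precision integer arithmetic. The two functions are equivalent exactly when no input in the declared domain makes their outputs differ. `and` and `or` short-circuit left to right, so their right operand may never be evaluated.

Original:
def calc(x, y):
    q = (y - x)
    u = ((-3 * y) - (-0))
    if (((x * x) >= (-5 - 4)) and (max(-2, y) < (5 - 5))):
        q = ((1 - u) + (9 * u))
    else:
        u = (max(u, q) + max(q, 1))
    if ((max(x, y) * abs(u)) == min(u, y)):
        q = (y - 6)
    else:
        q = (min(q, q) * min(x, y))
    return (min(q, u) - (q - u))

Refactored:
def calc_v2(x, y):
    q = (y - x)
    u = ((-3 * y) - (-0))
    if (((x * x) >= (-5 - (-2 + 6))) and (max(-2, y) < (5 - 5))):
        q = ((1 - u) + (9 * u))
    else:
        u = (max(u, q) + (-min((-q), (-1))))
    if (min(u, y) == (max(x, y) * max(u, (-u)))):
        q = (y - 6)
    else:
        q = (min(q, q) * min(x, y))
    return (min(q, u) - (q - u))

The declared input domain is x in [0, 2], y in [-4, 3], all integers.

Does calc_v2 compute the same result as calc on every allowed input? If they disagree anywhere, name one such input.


Although constant usage differs, plus min/max/abs usage differs, plus arithmetic usage differs, 24/24 inputs agree.
verdict: equivalent


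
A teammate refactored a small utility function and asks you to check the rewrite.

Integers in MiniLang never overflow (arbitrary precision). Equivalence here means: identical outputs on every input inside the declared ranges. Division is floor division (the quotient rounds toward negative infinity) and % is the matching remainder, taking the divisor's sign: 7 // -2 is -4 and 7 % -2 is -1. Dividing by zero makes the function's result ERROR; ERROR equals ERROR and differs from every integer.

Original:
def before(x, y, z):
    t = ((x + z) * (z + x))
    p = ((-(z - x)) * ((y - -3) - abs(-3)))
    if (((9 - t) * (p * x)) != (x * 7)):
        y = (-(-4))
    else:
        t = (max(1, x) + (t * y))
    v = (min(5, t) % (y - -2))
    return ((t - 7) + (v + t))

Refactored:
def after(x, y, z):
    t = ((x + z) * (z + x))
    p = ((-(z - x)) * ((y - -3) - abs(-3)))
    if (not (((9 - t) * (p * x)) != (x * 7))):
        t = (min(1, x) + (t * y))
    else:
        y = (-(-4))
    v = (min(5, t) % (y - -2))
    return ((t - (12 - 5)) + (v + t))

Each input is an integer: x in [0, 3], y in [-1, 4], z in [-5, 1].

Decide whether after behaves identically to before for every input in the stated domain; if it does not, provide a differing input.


Run the pair on x=0, y=-1, z=-5.
before: t := 25 | p := -5 | (((9 - t) * (p * x)) != (x * 7)): false | t := -24 | v := 0 | result -55
after: t := 25 | p := -5 | (not (((9 - t) * (p * x)) != (x * 7))): true | t := -25 | v := 0 | result -57
-55 and -57 differ, so these are not the same function on this domain.
verdict: not equivalent; witness: x=0, y=-1, z=-5


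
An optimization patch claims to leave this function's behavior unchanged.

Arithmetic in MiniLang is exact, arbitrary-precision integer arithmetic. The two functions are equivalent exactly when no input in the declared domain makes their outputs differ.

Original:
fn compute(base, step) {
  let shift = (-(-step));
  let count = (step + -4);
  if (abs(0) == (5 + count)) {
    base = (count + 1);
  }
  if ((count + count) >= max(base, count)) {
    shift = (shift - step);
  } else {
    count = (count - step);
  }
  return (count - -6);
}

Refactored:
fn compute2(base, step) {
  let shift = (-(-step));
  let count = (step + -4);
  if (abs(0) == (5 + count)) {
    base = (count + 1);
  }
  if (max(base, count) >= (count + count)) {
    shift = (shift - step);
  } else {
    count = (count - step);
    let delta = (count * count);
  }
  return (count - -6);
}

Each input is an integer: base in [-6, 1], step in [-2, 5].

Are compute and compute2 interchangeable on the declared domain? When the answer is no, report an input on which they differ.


These are not equivalent — on base=-6, step=-2 the outputs split (2 vs 0).
compute: shift=-2, then count=-6, then (abs(0) == (5 + count)) is false, then ((count + count) >= max(base, count)) is false, then count=-4, then returns 2
compute2: shift=-2, then count=-6, then (abs(0) == (5 + count)) is false, then (max(base, count) >= (count + count)) is true, then shift=0, then returns 0
verdict: not equivalent; witness: base=-6, step=-2


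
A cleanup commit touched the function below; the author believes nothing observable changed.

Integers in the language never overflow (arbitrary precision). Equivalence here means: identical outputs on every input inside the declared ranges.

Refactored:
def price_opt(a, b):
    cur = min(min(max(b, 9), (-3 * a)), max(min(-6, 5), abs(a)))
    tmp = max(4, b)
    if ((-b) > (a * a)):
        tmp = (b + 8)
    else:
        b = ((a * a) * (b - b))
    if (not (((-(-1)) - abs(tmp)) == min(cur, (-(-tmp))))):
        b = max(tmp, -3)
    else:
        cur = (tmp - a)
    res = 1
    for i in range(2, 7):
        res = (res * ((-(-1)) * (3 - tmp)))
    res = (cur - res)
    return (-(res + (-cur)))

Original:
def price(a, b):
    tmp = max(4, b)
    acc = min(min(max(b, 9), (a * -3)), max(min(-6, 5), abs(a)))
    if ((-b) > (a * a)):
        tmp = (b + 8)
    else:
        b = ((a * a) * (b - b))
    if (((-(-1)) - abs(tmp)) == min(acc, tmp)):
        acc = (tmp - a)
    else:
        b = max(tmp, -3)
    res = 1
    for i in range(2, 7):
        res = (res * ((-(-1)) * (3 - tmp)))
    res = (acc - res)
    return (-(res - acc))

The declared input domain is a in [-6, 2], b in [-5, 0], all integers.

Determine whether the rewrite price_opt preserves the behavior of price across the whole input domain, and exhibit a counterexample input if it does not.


Side by side, the visible changes include: arithmetic usage differs, and boolean connective usage differs, and local variable names differ.
One worked example (a=1, b=-2) — price: tmp := 4 | acc := -3 | ((-b) > (a * a)): true | tmp := 6 | (((-(-1)) - abs(tmp)) == min(acc, tmp)): false | b := 6 | res := 1 | iter i=2: | res := -3 | iter i=3: | res := 9 | iter i=4: | res := -27 | iter i=5: | res := 81 | iter i=6: | res := -243 | res := 240 | result -243; price_opt: cur := -3 | tmp := 4 | ((-b) > (a * a)): true | tmp := 6 | (not (((-(-1)) - abs(tmp)) == min(cur, (-(-tmp))))): true | b := 6 | res := 1 | iter i=2: | res := -3 | iter i=3: | res := 9 | iter i=4: | res := -27 | iter i=5: | res := 81 | iter i=6: | res := -243 | res := 240 | result -243; agreement on -243.
Sweeping the whole domain (54 inputs) finds no disagreement.
verdict: equivalent


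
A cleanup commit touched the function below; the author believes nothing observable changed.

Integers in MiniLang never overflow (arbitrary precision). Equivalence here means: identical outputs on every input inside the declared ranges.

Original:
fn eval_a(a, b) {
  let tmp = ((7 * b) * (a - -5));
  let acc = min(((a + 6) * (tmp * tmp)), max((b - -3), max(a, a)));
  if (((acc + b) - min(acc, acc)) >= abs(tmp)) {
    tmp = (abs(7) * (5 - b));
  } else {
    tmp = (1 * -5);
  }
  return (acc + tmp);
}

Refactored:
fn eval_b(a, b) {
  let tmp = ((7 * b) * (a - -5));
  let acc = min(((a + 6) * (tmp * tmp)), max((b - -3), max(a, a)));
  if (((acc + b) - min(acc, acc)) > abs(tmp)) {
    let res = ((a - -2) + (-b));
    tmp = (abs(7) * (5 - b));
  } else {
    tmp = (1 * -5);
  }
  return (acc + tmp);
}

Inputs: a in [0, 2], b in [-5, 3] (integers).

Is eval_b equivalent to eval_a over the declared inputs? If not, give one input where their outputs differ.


The rewrite breaks on a=0, b=0, where the results are 35 and -5.
eval_a: tmp = 0; acc = 0; (((acc + b) - min(acc, acc)) >= abs(tmp)) -> true; tmp = 35; return 35
eval_b: tmp = 0; acc = 0; (((acc + b) - min(acc, acc)) > abs(tmp)) -> false; tmp = -5; return -5
verdict: not equivalent; witness: a=0, b=0


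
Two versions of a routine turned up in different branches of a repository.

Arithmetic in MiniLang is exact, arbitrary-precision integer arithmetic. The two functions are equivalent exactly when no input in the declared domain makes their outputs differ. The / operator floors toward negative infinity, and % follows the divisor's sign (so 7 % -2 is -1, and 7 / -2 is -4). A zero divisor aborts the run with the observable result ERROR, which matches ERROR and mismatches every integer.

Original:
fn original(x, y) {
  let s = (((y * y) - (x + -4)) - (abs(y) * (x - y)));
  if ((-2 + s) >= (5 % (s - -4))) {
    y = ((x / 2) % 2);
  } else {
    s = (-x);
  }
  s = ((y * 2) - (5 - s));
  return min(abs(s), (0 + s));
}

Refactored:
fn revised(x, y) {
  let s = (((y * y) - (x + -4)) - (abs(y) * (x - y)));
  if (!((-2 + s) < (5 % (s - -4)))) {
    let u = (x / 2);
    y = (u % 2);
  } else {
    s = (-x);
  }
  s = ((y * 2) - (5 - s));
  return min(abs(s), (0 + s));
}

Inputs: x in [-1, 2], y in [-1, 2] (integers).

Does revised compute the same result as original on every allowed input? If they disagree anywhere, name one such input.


Differences: comparison usage differs; also local variable names differ; also boolean connective usage differs; also statement counts differ — yet all 16 inputs agree.
verdict: equivalent


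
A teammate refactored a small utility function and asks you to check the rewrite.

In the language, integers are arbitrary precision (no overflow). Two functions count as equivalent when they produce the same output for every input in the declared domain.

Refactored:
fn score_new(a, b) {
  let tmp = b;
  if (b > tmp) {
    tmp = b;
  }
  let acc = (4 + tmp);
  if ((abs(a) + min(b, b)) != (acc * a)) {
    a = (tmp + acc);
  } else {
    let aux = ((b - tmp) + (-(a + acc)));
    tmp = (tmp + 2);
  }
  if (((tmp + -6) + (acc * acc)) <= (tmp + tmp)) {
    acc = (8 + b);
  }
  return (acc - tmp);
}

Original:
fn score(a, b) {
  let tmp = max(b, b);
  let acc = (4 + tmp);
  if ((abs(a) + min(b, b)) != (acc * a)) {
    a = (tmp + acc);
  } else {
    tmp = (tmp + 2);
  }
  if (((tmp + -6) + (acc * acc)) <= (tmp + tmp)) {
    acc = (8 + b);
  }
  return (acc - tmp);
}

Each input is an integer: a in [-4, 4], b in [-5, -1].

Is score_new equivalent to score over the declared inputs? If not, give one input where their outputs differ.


Equivalent — the differences include statement counts differ, min/max/abs usage differs, arithmetic usage differs, branching structure differs, local variable names differ, comparison usage differs, yet no declared input distinguishes the two.
Spot check at a=-3, b=-2 — score: tmp becomes -2; next acc becomes 2; next ((abs(a) + min(b, b)) != (acc * a)) evaluates to true; next a becomes 0; next (((tmp + -6) + (acc * acc)) <= (tmp + tmp)) evaluates to true; next acc becomes 6; next final value 8. score_new: tmp becomes -2; next (b > tmp) evaluates to false; next acc becomes 2; next ((abs(a) + min(b, b)) != (acc * a)) evaluates to true; next a becomes 0; next (((tmp + -6) + (acc * acc)) <= (tmp + tmp)) evaluates to true; next acc becomes 6; next final value 8. Both give 8.
Every one of the 45 inputs gives matching results.
verdict: equivalent


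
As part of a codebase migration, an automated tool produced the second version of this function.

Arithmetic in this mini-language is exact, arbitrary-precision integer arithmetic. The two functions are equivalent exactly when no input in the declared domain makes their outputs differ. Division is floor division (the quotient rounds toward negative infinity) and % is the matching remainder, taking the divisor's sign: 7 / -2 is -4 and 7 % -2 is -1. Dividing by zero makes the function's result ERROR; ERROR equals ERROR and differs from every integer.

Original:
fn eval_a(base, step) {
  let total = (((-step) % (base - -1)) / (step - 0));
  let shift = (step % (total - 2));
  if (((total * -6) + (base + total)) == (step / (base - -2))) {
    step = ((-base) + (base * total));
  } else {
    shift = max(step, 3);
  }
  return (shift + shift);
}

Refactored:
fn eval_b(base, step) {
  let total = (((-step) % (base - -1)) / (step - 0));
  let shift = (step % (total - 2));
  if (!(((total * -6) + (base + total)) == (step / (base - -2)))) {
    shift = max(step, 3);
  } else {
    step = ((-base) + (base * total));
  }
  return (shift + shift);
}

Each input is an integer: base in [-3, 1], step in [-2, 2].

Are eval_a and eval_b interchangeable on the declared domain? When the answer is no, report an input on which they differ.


This is a faithful refactor — boolean connective usage differs, but the computed results match everywhere.
One worked example (base=-3, step=0) — eval_a: divide-by-zero, output ERROR; eval_b: divide-by-zero, output ERROR; agreement on ERROR.
Checked all 25 inputs in the declared domain: the outputs agree on every one.
verdict: equivalent


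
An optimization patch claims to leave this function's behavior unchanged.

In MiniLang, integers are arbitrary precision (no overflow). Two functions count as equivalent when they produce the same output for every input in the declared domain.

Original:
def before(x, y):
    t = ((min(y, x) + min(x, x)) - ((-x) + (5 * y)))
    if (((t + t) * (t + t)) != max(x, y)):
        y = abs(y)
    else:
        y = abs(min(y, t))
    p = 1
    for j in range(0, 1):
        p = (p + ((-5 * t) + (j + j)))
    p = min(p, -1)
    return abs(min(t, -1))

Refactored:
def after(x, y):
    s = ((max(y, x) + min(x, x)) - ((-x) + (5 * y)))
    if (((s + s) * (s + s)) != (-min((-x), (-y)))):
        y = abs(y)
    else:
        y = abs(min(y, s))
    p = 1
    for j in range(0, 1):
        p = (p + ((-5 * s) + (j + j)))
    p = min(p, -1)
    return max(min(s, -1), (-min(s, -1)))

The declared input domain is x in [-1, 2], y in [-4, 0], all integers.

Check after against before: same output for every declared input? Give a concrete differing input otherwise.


Run the pair on x=-1, y=0.
before: t becomes -3; next (((t + t) * (t + t)) != max(x, y)) evaluates to true; next y becomes 0; next p becomes 1; next at j=0:; next p becomes 16; next p becomes -1; next final value 3
after: s becomes -2; next (((s + s) * (s + s)) != (-min((-x), (-y)))) evaluates to true; next y becomes 0; next p becomes 1; next at j=0:; next p becomes 11; next p becomes -1; next final value 2
3 against 2: the behavior changed.
verdict: not equivalent; witness: x=-1, y=0


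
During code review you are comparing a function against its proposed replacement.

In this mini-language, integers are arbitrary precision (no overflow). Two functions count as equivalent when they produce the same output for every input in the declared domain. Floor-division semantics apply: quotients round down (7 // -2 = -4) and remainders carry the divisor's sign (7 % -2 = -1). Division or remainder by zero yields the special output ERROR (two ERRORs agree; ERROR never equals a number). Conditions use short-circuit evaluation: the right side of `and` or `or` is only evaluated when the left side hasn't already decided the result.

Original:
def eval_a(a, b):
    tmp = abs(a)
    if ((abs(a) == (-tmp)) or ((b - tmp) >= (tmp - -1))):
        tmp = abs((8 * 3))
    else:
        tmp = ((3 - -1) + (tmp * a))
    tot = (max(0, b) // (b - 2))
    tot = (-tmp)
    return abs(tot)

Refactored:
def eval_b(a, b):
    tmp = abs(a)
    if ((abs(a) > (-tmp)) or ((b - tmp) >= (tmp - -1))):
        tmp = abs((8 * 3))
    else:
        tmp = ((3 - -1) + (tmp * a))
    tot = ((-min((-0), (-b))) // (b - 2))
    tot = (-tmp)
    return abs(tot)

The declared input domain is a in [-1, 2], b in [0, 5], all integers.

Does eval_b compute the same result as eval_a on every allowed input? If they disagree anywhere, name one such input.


Consider the input a=-1, b=0.
eval_a: tmp := 1 | ((abs(a) == (-tmp)) or ((b - tmp) >= (tmp - -1))): false | tmp := 3 | tot := 0 | tot := -3 | result 3
eval_b: tmp := 1 | ((abs(a) > (-tmp)) or ((b - tmp) >= (tmp - -1))): true | tmp := 24 | tot := 0 | tot := -24 | result 24
3 vs 24 — the two versions disagree here.
verdict: not equivalent; witness: a=-1, b=0


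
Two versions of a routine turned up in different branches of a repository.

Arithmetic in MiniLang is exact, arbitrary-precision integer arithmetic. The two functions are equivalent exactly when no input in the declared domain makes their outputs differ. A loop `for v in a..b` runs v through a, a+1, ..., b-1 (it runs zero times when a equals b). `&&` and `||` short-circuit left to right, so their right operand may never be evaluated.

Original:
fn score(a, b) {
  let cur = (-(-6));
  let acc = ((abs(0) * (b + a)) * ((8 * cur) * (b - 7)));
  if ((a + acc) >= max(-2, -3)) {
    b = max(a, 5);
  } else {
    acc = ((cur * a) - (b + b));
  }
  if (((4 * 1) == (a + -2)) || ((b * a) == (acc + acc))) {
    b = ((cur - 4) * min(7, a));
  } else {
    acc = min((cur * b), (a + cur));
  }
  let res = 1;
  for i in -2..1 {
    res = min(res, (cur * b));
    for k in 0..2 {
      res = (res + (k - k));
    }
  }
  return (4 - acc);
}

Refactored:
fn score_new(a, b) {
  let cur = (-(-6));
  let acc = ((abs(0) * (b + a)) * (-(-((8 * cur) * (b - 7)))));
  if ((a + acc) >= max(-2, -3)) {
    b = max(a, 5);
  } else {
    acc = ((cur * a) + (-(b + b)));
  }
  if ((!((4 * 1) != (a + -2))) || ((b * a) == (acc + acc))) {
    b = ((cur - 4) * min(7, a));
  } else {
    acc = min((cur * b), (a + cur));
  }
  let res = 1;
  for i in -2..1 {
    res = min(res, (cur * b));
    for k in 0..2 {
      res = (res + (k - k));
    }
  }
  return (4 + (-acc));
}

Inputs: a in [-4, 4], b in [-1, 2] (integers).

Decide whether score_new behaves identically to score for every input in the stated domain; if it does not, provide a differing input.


The two are interchangeable: arithmetic usage differs, and comparison usage differs, and boolean connective usage differs, and every declared input agrees.
Tracing a=-1, b=1: score: cur := 6 | acc := 0 | ((a + acc) >= max(-2, -3)): true | b := 5 | (((4 * 1) == (a + -2)) || ((b * a) == (acc + acc))): false | acc := 5 | res := 1 | iter i=-2: | res := 1 | iter k=0: | res := 1 | iter k=1: | res := 1 | iter i=-1: | res := 1 | iter k=0: | res := 1 | iter k=1: | res := 1 | iter i=0: | res := 1 | iter k=0: | res := 1 | iter k=1: | res := 1 | result -1 | score_new: cur := 6 | acc := 0 | ((a + acc) >= max(-2, -3)): true | b := 5 | ((!((4 * 1) != (a + -2))) || ((b * a) == (acc + acc))): false | acc := 5 | res := 1 | iter i=-2: | res := 1 | iter k=0: | res := 1 | iter k=1: | res := 1 | iter i=-1: | res := 1 | iter k=0: | res := 1 | iter k=1: | res := 1 | iter i=0: | res := 1 | iter k=0: | res := 1 | iter k=1: | res := 1 | result -1 — matching result -1.
An exhaustive pass over the 36 declared inputs shows identical outputs.
verdict: equivalent


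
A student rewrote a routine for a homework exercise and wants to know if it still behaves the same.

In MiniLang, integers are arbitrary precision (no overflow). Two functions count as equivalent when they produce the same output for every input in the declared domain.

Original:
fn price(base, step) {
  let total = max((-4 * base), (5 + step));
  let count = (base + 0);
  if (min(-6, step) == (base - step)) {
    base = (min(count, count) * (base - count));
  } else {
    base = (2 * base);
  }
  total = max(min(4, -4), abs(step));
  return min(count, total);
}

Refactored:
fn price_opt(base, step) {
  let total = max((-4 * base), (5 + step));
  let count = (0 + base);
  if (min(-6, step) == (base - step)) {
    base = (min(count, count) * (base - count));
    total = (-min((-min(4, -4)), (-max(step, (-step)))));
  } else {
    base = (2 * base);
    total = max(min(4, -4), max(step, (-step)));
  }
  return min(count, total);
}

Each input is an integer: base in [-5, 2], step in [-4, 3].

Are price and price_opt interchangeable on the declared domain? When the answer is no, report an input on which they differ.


The two versions differ — the changes include statement counts differ, and min/max/abs usage differs, and constant usage differs.
Tracing base=-1, step=3: price: total := 8 | count := -1 | (min(-6, step) == (base - step)): false | base := -2 | total := 3 | result -1 | price_opt: total := 8 | count := -1 | (min(-6, step) == (base - step)): false | base := -2 | total := 3 | result -1 — matching result -1.
Every one of the 64 inputs gives matching results.
verdict: equivalent


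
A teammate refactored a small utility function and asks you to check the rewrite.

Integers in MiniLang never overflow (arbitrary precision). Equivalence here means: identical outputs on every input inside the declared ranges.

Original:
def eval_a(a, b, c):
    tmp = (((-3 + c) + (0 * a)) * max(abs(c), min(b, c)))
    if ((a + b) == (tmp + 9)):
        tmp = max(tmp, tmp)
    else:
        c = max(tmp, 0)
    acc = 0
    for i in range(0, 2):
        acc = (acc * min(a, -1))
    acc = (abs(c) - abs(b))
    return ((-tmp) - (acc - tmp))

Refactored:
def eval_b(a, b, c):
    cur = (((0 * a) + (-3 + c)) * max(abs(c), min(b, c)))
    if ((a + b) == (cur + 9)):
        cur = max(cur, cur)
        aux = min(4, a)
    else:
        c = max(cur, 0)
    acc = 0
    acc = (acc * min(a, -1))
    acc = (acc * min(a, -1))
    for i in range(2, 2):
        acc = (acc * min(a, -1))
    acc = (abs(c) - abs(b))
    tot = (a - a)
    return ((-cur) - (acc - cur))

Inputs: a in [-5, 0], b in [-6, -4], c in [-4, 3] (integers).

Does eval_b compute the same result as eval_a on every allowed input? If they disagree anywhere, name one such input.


Differences: loop structure differs; constant usage differs; arithmetic usage differs; statement counts differ; min/max/abs usage differs; local variable names differ — yet all 144 inputs agree.
verdict: equivalent


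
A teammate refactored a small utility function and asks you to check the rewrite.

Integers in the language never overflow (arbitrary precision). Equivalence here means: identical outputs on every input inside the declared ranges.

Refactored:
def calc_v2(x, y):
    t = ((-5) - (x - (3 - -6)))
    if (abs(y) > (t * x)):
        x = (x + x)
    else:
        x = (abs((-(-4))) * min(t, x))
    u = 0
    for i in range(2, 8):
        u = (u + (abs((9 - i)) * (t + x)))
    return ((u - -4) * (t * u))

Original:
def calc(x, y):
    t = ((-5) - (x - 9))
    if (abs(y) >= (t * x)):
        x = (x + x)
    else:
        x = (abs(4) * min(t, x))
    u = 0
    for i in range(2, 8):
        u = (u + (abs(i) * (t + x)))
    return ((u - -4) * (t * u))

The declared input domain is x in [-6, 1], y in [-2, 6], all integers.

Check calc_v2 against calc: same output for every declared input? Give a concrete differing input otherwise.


Take x=1, y=3.
calc: t=3, then (abs(y) >= (t * x)) is true, then x=2, then u=0, then (i=2), then u=10, then (i=3), then u=25, then (i=4), then u=45, then (i=5), then u=70, then (i=6), then u=100, then (i=7), then u=135, then returns 56295
calc_v2: t=3, then (abs(y) > (t * x)) is false, then x=4, then u=0, then (i=2), then u=49, then (i=3), then u=91, then (i=4), then u=126, then (i=5), then u=154, then (i=6), then u=175, then (i=7), then u=189, then returns 109431
56295 against 109431: the behavior changed.
verdict: not equivalent; witness: x=1, y=3
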